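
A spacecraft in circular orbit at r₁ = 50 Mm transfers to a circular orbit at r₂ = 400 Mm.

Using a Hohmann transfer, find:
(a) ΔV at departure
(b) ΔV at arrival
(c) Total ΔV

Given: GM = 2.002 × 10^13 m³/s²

Convert to SI: r₁ = 50 Mm = 5e+07 m; r₂ = 400 Mm = 4e+08 m.
Transfer semi-major axis: a_t = (r₁ + r₂)/2 = (5e+07 + 4e+08)/2 = 2.25e+08 m.
Circular speeds: v₁ = √(GM/r₁) = 632.772 m/s, v₂ = √(GM/r₂) = 223.719 m/s.
Transfer speeds (vis-viva v² = GM(2/r − 1/a_t)): v₁ᵗ = 843.696 m/s, v₂ᵗ = 105.462 m/s.
(a) ΔV₁ = |v₁ᵗ − v₁| ≈ 210.9 m/s = 210.9 m/s.
(b) ΔV₂ = |v₂ − v₂ᵗ| ≈ 118.3 m/s = 118.3 m/s.
(c) ΔV_total = ΔV₁ + ΔV₂ ≈ 329.2 m/s = 329.2 m/s.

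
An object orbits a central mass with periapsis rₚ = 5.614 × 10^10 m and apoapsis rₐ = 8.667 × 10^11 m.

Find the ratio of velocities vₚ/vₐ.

Conservation of angular momentum gives rₚvₚ = rₐvₐ, so vₚ/vₐ = rₐ/rₚ.
vₚ/vₐ = 8.667e+11 / 5.614e+10 ≈ 15.44.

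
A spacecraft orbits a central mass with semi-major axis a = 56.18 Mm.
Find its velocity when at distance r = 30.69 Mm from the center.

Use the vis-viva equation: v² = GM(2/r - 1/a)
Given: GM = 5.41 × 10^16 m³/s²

Convert to SI: a = 56.18 Mm = 5.618e+07 m; r = 30.69 Mm = 3.069e+07 m.
Vis-viva: v = √(GM · (2/r − 1/a)).
2/r − 1/a = 2/3.069e+07 − 1/5.618e+07 = 4.73679e-08 m⁻¹.
v = √(5.41e+16 · 4.73679e-08) m/s ≈ 5.062e+04 m/s = 50.62 km/s.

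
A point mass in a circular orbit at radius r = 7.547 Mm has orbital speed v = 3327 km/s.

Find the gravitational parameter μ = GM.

Convert to SI: r = 7.547 Mm = 7.547e+06 m; v = 3327 km/s = 3.327e+06 m/s.
For a circular orbit v² = GM/r, so GM = v² · r.
GM = (3.327e+06)² · 7.547e+06 m³/s² ≈ 8.354e+19 m³/s² = 8.354 × 10^19 m³/s².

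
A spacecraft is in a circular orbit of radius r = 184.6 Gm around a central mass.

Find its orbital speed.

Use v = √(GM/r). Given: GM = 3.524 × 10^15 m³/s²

Convert to SI: r = 184.6 Gm = 1.846e+11 m.
For a circular orbit, gravity supplies the centripetal force, so v = √(GM / r).
v = √(3.524e+15 / 1.846e+11) m/s ≈ 138.2 m/s = 138.2 m/s.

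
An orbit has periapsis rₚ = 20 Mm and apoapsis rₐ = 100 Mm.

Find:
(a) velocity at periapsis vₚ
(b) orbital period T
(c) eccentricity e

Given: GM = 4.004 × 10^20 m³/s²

Convert to SI: rₚ = 20 Mm = 2e+07 m; rₐ = 100 Mm = 1e+08 m.
(a) With a = (rₚ + rₐ)/2 = 6e+07 m, vₚ = √(GM (2/rₚ − 1/a)) = √(4.004e+20 · (2/2e+07 − 1/6e+07)) m/s ≈ 5.776e+06 m/s
(b) With a = (rₚ + rₐ)/2 = 6e+07 m, T = 2π √(a³/GM) = 2π √((6e+07)³/4.004e+20) s ≈ 145.9 s
(c) e = (rₐ − rₚ)/(rₐ + rₚ) = (1e+08 − 2e+07)/(1e+08 + 2e+07) ≈ 0.6667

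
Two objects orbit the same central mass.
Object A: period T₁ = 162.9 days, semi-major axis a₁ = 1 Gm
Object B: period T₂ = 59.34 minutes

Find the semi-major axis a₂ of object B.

Convert to SI: T₁ = 162.9 days = 1.40746e+07 s; a₁ = 1 Gm = 1e+09 m; T₂ = 59.34 minutes = 3560.4 s.
Kepler's third law: (T₁/T₂)² = (a₁/a₂)³ ⇒ a₂ = a₁ · (T₂/T₁)^(2/3).
T₂/T₁ = 3560.4 / 1.40746e+07 = 0.000252967.
a₂ = 1e+09 · (0.000252967)^(2/3) m ≈ 4e+06 m = 4 Mm.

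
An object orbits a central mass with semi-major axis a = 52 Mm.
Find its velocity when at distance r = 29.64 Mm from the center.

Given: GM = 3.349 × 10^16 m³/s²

Convert to SI: a = 52 Mm = 5.2e+07 m; r = 29.64 Mm = 2.964e+07 m.
Vis-viva: v = √(GM · (2/r − 1/a)).
2/r − 1/a = 2/2.964e+07 − 1/5.2e+07 = 4.82456e-08 m⁻¹.
v = √(3.349e+16 · 4.82456e-08) m/s ≈ 4.02e+04 m/s = 40.2 km/s.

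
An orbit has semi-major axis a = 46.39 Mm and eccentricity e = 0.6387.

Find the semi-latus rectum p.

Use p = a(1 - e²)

Convert to SI: a = 46.39 Mm = 4.639e+07 m.
p = a (1 − e²).
p = 4.639e+07 · (1 − (0.6387)²) = 4.639e+07 · 0.592062 ≈ 2.747e+07 m = 27.47 Mm.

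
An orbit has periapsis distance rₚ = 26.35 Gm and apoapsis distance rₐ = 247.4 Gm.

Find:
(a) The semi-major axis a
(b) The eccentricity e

Convert to SI: rₚ = 26.35 Gm = 2.635e+10 m; rₐ = 247.4 Gm = 2.474e+11 m.
(a) a = (rₚ + rₐ) / 2 = (2.635e+10 + 2.474e+11) / 2 ≈ 1.369e+11 m = 136.9 Gm.
(b) e = (rₐ − rₚ) / (rₐ + rₚ) = (2.474e+11 − 2.635e+10) / (2.474e+11 + 2.635e+10) ≈ 0.8075.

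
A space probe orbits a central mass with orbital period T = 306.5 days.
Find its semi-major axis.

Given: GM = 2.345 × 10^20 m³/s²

Convert to SI: T = 306.5 days = 2.64816e+07 s.
Invert Kepler's third law: a = (GM · T² / (4π²))^(1/3).
Substituting T = 2.64816e+07 s and GM = 2.345e+20 m³/s²:
a = (2.345e+20 · (2.64816e+07)² / (4π²))^(1/3) m
a ≈ 1.609e+11 m = 160.9 Gm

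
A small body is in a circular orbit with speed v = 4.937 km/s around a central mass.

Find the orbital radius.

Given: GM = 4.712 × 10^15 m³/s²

Convert to SI: v = 4.937 km/s = 4937 m/s.
For a circular orbit, v² = GM / r, so r = GM / v².
r = 4.712e+15 / (4937)² m ≈ 1.933e+08 m = 193.3 Mm.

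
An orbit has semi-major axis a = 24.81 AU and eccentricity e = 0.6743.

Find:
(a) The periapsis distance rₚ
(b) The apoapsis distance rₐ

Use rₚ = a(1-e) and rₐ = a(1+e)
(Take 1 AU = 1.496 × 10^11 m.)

Convert to SI: a = 24.81 AU = 3.71158e+12 m.
(a) rₚ = a(1 − e) = 3.71158e+12 · (1 − 0.6743) = 3.71158e+12 · 0.3257 ≈ 1.209e+12 m = 8.081 AU.
(b) rₐ = a(1 + e) = 3.71158e+12 · (1 + 0.6743) = 3.71158e+12 · 1.6743 ≈ 6.214e+12 m = 41.54 AU.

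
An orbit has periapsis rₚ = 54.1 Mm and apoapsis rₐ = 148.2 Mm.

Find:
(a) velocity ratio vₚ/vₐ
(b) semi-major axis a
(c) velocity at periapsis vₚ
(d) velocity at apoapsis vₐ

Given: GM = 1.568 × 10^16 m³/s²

Convert to SI: rₚ = 54.1 Mm = 5.41e+07 m; rₐ = 148.2 Mm = 1.482e+08 m.
(a) Conservation of angular momentum (rₚvₚ = rₐvₐ) gives vₚ/vₐ = rₐ/rₚ = 1.482e+08/5.41e+07 ≈ 2.739
(b) a = (rₚ + rₐ)/2 = (5.41e+07 + 1.482e+08)/2 ≈ 1.012e+08 m
(c) With a = (rₚ + rₐ)/2 = 1.0115e+08 m, vₚ = √(GM (2/rₚ − 1/a)) = √(1.568e+16 · (2/5.41e+07 − 1/1.0115e+08)) m/s ≈ 2.061e+04 m/s
(d) With a = (rₚ + rₐ)/2 = 1.0115e+08 m, vₐ = √(GM (2/rₐ − 1/a)) = √(1.568e+16 · (2/1.482e+08 − 1/1.0115e+08)) m/s ≈ 7523 m/s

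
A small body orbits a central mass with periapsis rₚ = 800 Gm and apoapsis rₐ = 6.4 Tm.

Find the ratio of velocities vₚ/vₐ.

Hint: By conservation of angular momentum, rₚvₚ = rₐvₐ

Convert to SI: rₚ = 800 Gm = 8e+11 m; rₐ = 6.4 Tm = 6.4e+12 m.
Conservation of angular momentum gives rₚvₚ = rₐvₐ, so vₚ/vₐ = rₐ/rₚ.
vₚ/vₐ = 6.4e+12 / 8e+11 ≈ 8.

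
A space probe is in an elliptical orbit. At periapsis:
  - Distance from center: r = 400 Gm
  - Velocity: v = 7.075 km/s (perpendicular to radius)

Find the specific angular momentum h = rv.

Convert to SI: r = 400 Gm = 4e+11 m; v = 7.075 km/s = 7075 m/s.
With v perpendicular to r, h = r · v.
h = 4e+11 · 7075 m²/s ≈ 2.83e+15 m²/s.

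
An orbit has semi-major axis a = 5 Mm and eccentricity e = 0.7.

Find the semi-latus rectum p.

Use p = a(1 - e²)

Convert to SI: a = 5 Mm = 5e+06 m.
p = a (1 − e²).
p = 5e+06 · (1 − (0.7)²) = 5e+06 · 0.51 ≈ 2.55e+06 m = 2.55 Mm.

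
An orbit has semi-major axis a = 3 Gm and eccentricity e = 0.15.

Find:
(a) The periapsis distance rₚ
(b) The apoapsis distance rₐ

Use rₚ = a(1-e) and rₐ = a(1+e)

Convert to SI: a = 3 Gm = 3e+09 m.
(a) rₚ = a(1 − e) = 3e+09 · (1 − 0.15) = 3e+09 · 0.85 ≈ 2.55e+09 m = 2.55 Gm.
(b) rₐ = a(1 + e) = 3e+09 · (1 + 0.15) = 3e+09 · 1.15 ≈ 3.45e+09 m = 3.45 Gm.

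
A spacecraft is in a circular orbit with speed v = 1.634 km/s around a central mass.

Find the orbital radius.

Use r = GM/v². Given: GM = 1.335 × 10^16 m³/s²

Convert to SI: v = 1.634 km/s = 1634 m/s.
For a circular orbit, v² = GM / r, so r = GM / v².
r = 1.335e+16 / (1634)² m ≈ 5e+09 m = 5 Gm.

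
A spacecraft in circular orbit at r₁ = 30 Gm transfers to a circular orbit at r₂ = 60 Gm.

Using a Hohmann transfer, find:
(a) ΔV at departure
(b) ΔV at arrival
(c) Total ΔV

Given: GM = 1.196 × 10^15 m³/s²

Convert to SI: r₁ = 30 Gm = 3e+10 m; r₂ = 60 Gm = 6e+10 m.
Transfer semi-major axis: a_t = (r₁ + r₂)/2 = (3e+10 + 6e+10)/2 = 4.5e+10 m.
Circular speeds: v₁ = √(GM/r₁) = 199.666 m/s, v₂ = √(GM/r₂) = 141.185 m/s.
Transfer speeds (vis-viva v² = GM(2/r − 1/a_t)): v₁ᵗ = 230.555 m/s, v₂ᵗ = 115.277 m/s.
(a) ΔV₁ = |v₁ᵗ − v₁| ≈ 30.89 m/s = 30.89 m/s.
(b) ΔV₂ = |v₂ − v₂ᵗ| ≈ 25.91 m/s = 25.91 m/s.
(c) ΔV_total = ΔV₁ + ΔV₂ ≈ 56.8 m/s = 56.8 m/s.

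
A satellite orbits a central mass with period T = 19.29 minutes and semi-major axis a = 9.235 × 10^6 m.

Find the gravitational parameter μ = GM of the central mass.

Convert to SI: T = 19.29 minutes = 1157.4 s.
GM = 4π² · a³ / T².
GM = 4π² · (9.235e+06)³ / (1157.4)² m³/s² ≈ 2.321e+16 m³/s² = 2.321 × 10^16 m³/s².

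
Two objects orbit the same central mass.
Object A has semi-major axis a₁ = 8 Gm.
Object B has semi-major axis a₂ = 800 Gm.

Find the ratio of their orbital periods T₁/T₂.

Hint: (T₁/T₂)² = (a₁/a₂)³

Convert to SI: a₁ = 8 Gm = 8e+09 m; a₂ = 800 Gm = 8e+11 m.
From Kepler's third law, (T₁/T₂)² = (a₁/a₂)³, so T₁/T₂ = (a₁/a₂)^(3/2).
a₁/a₂ = 8e+09 / 8e+11 = 0.01.
T₁/T₂ = (0.01)^(3/2) ≈ 0.001.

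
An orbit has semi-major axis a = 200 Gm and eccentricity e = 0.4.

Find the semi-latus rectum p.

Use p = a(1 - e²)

Convert to SI: a = 200 Gm = 2e+11 m.
p = a (1 − e²).
p = 2e+11 · (1 − (0.4)²) = 2e+11 · 0.84 ≈ 1.68e+11 m = 168 Gm.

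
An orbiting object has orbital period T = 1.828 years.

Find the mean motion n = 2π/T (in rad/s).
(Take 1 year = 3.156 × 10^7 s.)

Convert to SI: T = 1.828 years = 5.76917e+07 s.
n = 2π / T.
n = 2π / 5.76917e+07 s ≈ 1.089e-07 rad/s.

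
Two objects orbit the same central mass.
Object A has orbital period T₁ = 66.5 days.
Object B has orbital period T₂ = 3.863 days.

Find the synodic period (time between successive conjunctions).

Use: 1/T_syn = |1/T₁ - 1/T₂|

Convert to SI: T₁ = 66.5 days = 5.7456e+06 s; T₂ = 3.863 days = 333763 s.
T_syn = |T₁ · T₂ / (T₁ − T₂)|.
T_syn = |5.7456e+06 · 333763 / (5.7456e+06 − 333763)| s ≈ 3.543e+05 s = 4.101 days.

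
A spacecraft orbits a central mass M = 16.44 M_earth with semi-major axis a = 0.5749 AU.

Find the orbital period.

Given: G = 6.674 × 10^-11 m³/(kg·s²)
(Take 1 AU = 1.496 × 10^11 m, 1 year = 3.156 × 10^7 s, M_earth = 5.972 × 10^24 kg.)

Convert to SI: a = 0.5749 AU = 8.6005e+10 m; M = 16.44 M_earth = 9.81797e+25 kg.
GM = G · M = 6.674e-11 · 9.81797e+25 = 6.55251e+15 m³/s².
Kepler's third law: T = 2π √(a³ / GM).
Substituting a = 8.6005e+10 m and GM = 6.55251e+15 m³/s²:
T = 2π √((8.6005e+10)³ / 6.55251e+15) s
T ≈ 1.958e+09 s = 62.03 years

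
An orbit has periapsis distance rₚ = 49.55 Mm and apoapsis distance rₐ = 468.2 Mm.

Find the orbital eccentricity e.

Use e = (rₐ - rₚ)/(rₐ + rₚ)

Convert to SI: rₚ = 49.55 Mm = 4.955e+07 m; rₐ = 468.2 Mm = 4.682e+08 m.
e = (rₐ − rₚ) / (rₐ + rₚ).
e = (4.682e+08 − 4.955e+07) / (4.682e+08 + 4.955e+07) = 4.1865e+08 / 5.1775e+08 ≈ 0.8086.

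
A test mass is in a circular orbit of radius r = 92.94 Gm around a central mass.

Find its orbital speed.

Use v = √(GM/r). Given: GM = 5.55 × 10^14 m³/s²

Convert to SI: r = 92.94 Gm = 9.294e+10 m.
For a circular orbit, gravity supplies the centripetal force, so v = √(GM / r).
v = √(5.55e+14 / 9.294e+10) m/s ≈ 77.28 m/s = 77.28 m/s.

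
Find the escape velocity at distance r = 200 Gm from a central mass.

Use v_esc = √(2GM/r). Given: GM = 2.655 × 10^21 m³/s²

Convert to SI: r = 200 Gm = 2e+11 m.
Escape velocity comes from setting total energy to zero: ½v² − GM/r = 0 ⇒ v_esc = √(2GM / r).
v_esc = √(2 · 2.655e+21 / 2e+11) m/s ≈ 1.629e+05 m/s = 162.9 km/s.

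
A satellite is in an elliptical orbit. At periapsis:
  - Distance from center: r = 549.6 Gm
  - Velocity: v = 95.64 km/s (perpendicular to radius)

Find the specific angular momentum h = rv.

Convert to SI: r = 549.6 Gm = 5.496e+11 m; v = 95.64 km/s = 95640 m/s.
With v perpendicular to r, h = r · v.
h = 5.496e+11 · 95640 m²/s ≈ 5.256e+16 m²/s.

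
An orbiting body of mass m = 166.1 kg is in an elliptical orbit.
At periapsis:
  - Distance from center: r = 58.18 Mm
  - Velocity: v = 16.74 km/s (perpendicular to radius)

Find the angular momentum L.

Convert to SI: r = 58.18 Mm = 5.818e+07 m; v = 16.74 km/s = 16740 m/s.
Since v is perpendicular to r, L = m · v · r.
L = 166.1 · 16740 · 5.818e+07 kg·m²/s ≈ 1.618e+14 kg·m²/s.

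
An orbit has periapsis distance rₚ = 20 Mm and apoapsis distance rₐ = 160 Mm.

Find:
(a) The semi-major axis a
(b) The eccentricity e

Convert to SI: rₚ = 20 Mm = 2e+07 m; rₐ = 160 Mm = 1.6e+08 m.
(a) a = (rₚ + rₐ) / 2 = (2e+07 + 1.6e+08) / 2 ≈ 9e+07 m = 90 Mm.
(b) e = (rₐ − rₚ) / (rₐ + rₚ) = (1.6e+08 − 2e+07) / (1.6e+08 + 2e+07) ≈ 0.7778.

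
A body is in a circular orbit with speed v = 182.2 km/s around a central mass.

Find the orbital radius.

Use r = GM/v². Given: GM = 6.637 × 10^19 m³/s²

Convert to SI: v = 182.2 km/s = 182200 m/s.
For a circular orbit, v² = GM / r, so r = GM / v².
r = 6.637e+19 / (182200)² m ≈ 1.999e+09 m = 1.999 Gm.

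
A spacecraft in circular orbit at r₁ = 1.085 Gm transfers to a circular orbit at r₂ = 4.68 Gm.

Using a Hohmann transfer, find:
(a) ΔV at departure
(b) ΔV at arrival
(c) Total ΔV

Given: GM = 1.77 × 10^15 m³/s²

Convert to SI: r₁ = 1.085 Gm = 1.085e+09 m; r₂ = 4.68 Gm = 4.68e+09 m.
Transfer semi-major axis: a_t = (r₁ + r₂)/2 = (1.085e+09 + 4.68e+09)/2 = 2.8825e+09 m.
Circular speeds: v₁ = √(GM/r₁) = 1277.24 m/s, v₂ = √(GM/r₂) = 614.984 m/s.
Transfer speeds (vis-viva v² = GM(2/r − 1/a_t)): v₁ᵗ = 1627.46 m/s, v₂ᵗ = 377.306 m/s.
(a) ΔV₁ = |v₁ᵗ − v₁| ≈ 350.2 m/s = 350.2 m/s.
(b) ΔV₂ = |v₂ − v₂ᵗ| ≈ 237.7 m/s = 237.7 m/s.
(c) ΔV_total = ΔV₁ + ΔV₂ ≈ 587.9 m/s = 587.9 m/s.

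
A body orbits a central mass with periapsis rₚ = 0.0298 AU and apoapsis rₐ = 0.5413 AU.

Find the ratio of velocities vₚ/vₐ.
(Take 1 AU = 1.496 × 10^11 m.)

Convert to SI: rₚ = 0.0298 AU = 4.45808e+09 m; rₐ = 0.5413 AU = 8.09785e+10 m.
Conservation of angular momentum gives rₚvₚ = rₐvₐ, so vₚ/vₐ = rₐ/rₚ.
vₚ/vₐ = 8.09785e+10 / 4.45808e+09 ≈ 18.16.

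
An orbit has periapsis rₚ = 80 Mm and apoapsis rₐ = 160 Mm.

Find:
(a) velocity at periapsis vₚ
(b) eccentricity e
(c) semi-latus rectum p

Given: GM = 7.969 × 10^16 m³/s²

Convert to SI: rₚ = 80 Mm = 8e+07 m; rₐ = 160 Mm = 1.6e+08 m.
(a) With a = (rₚ + rₐ)/2 = 1.2e+08 m, vₚ = √(GM (2/rₚ − 1/a)) = √(7.969e+16 · (2/8e+07 − 1/1.2e+08)) m/s ≈ 3.644e+04 m/s
(b) e = (rₐ − rₚ)/(rₐ + rₚ) = (1.6e+08 − 8e+07)/(1.6e+08 + 8e+07) ≈ 0.3333
(c) From a = (rₚ + rₐ)/2 = 1.2e+08 m and e = (rₐ − rₚ)/(rₐ + rₚ) = 0.333333, p = a(1 − e²) = 1.2e+08 · (1 − (0.333333)²) ≈ 1.067e+08 m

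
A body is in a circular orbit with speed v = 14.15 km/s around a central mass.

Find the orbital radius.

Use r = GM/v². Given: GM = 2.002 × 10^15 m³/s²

Convert to SI: v = 14.15 km/s = 14150 m/s.
For a circular orbit, v² = GM / r, so r = GM / v².
r = 2.002e+15 / (14150)² m ≈ 9.999e+06 m = 9.999 Mm.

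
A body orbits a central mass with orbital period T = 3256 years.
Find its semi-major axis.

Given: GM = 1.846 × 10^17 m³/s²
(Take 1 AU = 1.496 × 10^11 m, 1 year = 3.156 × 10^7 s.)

Convert to SI: T = 3256 years = 1.02759e+11 s.
Invert Kepler's third law: a = (GM · T² / (4π²))^(1/3).
Substituting T = 1.02759e+11 s and GM = 1.846e+17 m³/s²:
a = (1.846e+17 · (1.02759e+11)² / (4π²))^(1/3) m
a ≈ 3.669e+12 m = 24.52 AU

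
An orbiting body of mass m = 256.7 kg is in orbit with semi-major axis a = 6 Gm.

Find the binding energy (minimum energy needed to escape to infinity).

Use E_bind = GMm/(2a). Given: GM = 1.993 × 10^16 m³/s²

Convert to SI: a = 6 Gm = 6e+09 m.
Total orbital energy is E = −GMm/(2a); binding energy is E_bind = −E = GMm/(2a).
E_bind = 1.993e+16 · 256.7 / (2 · 6e+09) J ≈ 4.263e+08 J = 426.3 MJ.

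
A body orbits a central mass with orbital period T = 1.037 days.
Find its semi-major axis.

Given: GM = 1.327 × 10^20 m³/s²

Convert to SI: T = 1.037 days = 89596.8 s.
Invert Kepler's third law: a = (GM · T² / (4π²))^(1/3).
Substituting T = 89596.8 s and GM = 1.327e+20 m³/s²:
a = (1.327e+20 · (89596.8)² / (4π²))^(1/3) m
a ≈ 2.999e+09 m = 2.999 Gm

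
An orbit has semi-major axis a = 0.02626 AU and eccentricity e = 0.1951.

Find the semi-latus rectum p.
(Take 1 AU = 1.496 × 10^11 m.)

Convert to SI: a = 0.02626 AU = 3.9285e+09 m.
p = a (1 − e²).
p = 3.9285e+09 · (1 − (0.1951)²) = 3.9285e+09 · 0.961936 ≈ 3.779e+09 m = 0.02526 AU.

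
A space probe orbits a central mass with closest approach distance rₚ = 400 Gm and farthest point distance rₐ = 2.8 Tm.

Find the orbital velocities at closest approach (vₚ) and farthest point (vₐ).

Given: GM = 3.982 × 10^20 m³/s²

Convert to SI: rₚ = 400 Gm = 4e+11 m; rₐ = 2.8 Tm = 2.8e+12 m.
Use the vis-viva equation v² = GM(2/r − 1/a) with a = (rₚ + rₐ)/2 = (4e+11 + 2.8e+12)/2 = 1.6e+12 m.
vₚ = √(GM · (2/rₚ − 1/a)) = √(3.982e+20 · (2/4e+11 − 1/1.6e+12)) m/s ≈ 4.174e+04 m/s = 41.74 km/s.
vₐ = √(GM · (2/rₐ − 1/a)) = √(3.982e+20 · (2/2.8e+12 − 1/1.6e+12)) m/s ≈ 5963 m/s = 5.963 km/s.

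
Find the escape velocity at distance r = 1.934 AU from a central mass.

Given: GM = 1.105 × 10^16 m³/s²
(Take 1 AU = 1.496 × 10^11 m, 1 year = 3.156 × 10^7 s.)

Convert to SI: r = 1.934 AU = 2.89326e+11 m.
Escape velocity comes from setting total energy to zero: ½v² − GM/r = 0 ⇒ v_esc = √(2GM / r).
v_esc = √(2 · 1.105e+16 / 2.89326e+11) m/s ≈ 276.4 m/s = 0.05831 AU/year.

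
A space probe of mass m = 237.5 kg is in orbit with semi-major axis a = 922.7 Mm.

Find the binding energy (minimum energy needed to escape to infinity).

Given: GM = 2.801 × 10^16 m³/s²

Convert to SI: a = 922.7 Mm = 9.227e+08 m.
Total orbital energy is E = −GMm/(2a); binding energy is E_bind = −E = GMm/(2a).
E_bind = 2.801e+16 · 237.5 / (2 · 9.227e+08) J ≈ 3.605e+09 J = 3.605 GJ.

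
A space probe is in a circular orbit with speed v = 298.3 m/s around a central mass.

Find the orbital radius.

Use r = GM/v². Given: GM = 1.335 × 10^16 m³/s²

For a circular orbit, v² = GM / r, so r = GM / v².
r = 1.335e+16 / (298.3)² m ≈ 1.5e+11 m = 150 Gm.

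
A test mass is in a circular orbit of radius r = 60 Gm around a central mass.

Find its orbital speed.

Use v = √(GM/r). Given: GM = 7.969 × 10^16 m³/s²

Convert to SI: r = 60 Gm = 6e+10 m.
For a circular orbit, gravity supplies the centripetal force, so v = √(GM / r).
v = √(7.969e+16 / 6e+10) m/s ≈ 1152 m/s = 1.152 km/s.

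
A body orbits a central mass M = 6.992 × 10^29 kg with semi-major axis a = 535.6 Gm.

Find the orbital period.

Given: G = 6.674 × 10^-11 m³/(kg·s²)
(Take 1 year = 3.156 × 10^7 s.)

Convert to SI: a = 535.6 Gm = 5.356e+11 m.
GM = G · M = 6.674e-11 · 6.992e+29 = 4.66646e+19 m³/s².
Kepler's third law: T = 2π √(a³ / GM).
Substituting a = 5.356e+11 m and GM = 4.66646e+19 m³/s²:
T = 2π √((5.356e+11)³ / 4.66646e+19) s
T ≈ 3.605e+08 s = 11.42 years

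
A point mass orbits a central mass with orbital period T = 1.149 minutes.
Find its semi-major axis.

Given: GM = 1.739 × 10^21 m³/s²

Convert to SI: T = 1.149 minutes = 68.94 s.
Invert Kepler's third law: a = (GM · T² / (4π²))^(1/3).
Substituting T = 68.94 s and GM = 1.739e+21 m³/s²:
a = (1.739e+21 · (68.94)² / (4π²))^(1/3) m
a ≈ 5.938e+07 m = 5.938 × 10^7 m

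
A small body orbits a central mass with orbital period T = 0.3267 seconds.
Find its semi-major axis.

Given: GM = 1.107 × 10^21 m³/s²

Invert Kepler's third law: a = (GM · T² / (4π²))^(1/3).
Substituting T = 0.3267 s and GM = 1.107e+21 m³/s²:
a = (1.107e+21 · (0.3267)² / (4π²))^(1/3) m
a ≈ 1.441e+06 m = 1.441 Mm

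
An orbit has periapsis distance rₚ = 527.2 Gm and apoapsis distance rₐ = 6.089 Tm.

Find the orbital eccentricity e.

Convert to SI: rₚ = 527.2 Gm = 5.272e+11 m; rₐ = 6.089 Tm = 6.089e+12 m.
e = (rₐ − rₚ) / (rₐ + rₚ).
e = (6.089e+12 − 5.272e+11) / (6.089e+12 + 5.272e+11) = 5.5618e+12 / 6.6162e+12 ≈ 0.8406.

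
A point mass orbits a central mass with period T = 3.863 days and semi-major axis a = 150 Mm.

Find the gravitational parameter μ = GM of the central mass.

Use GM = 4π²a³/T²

Convert to SI: T = 3.863 days = 333763 s; a = 150 Mm = 1.5e+08 m.
GM = 4π² · a³ / T².
GM = 4π² · (1.5e+08)³ / (333763)² m³/s² ≈ 1.196e+15 m³/s² = 1.196 × 10^15 m³/s².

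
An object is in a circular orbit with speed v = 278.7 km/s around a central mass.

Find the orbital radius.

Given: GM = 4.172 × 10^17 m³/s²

Convert to SI: v = 278.7 km/s = 278700 m/s.
For a circular orbit, v² = GM / r, so r = GM / v².
r = 4.172e+17 / (278700)² m ≈ 5.371e+06 m = 5.371 × 10^6 m.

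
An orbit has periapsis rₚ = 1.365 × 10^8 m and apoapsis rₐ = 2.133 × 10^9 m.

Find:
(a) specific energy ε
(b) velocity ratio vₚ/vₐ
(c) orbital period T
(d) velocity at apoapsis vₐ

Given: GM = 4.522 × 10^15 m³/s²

(a) With a = (rₚ + rₐ)/2 = 1.13475e+09 m, ε = −GM/(2a) = −4.522e+15/(2 · 1.13475e+09) J/kg ≈ -1.993e+06 J/kg
(b) Conservation of angular momentum (rₚvₚ = rₐvₐ) gives vₚ/vₐ = rₐ/rₚ = 2.133e+09/1.365e+08 ≈ 15.63
(c) With a = (rₚ + rₐ)/2 = 1.13475e+09 m, T = 2π √(a³/GM) = 2π √((1.13475e+09)³/4.522e+15) s ≈ 3.572e+06 s
(d) With a = (rₚ + rₐ)/2 = 1.13475e+09 m, vₐ = √(GM (2/rₐ − 1/a)) = √(4.522e+15 · (2/2.133e+09 − 1/1.13475e+09)) m/s ≈ 505 m/s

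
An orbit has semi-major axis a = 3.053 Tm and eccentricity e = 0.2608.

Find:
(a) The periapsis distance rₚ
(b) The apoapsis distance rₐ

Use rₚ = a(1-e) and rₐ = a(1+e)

Convert to SI: a = 3.053 Tm = 3.053e+12 m.
(a) rₚ = a(1 − e) = 3.053e+12 · (1 − 0.2608) = 3.053e+12 · 0.7392 ≈ 2.257e+12 m = 2.257 Tm.
(b) rₐ = a(1 + e) = 3.053e+12 · (1 + 0.2608) = 3.053e+12 · 1.2608 ≈ 3.849e+12 m = 3.849 Tm.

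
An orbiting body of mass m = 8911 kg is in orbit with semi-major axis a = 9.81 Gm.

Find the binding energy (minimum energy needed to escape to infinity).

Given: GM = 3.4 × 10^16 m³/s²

Convert to SI: a = 9.81 Gm = 9.81e+09 m.
Total orbital energy is E = −GMm/(2a); binding energy is E_bind = −E = GMm/(2a).
E_bind = 3.4e+16 · 8911 / (2 · 9.81e+09) J ≈ 1.544e+10 J = 15.44 GJ.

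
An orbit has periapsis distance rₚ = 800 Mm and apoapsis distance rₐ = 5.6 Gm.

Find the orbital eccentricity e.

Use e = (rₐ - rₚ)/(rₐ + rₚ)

Convert to SI: rₚ = 800 Mm = 8e+08 m; rₐ = 5.6 Gm = 5.6e+09 m.
e = (rₐ − rₚ) / (rₐ + rₚ).
e = (5.6e+09 − 8e+08) / (5.6e+09 + 8e+08) = 4.8e+09 / 6.4e+09 ≈ 0.75.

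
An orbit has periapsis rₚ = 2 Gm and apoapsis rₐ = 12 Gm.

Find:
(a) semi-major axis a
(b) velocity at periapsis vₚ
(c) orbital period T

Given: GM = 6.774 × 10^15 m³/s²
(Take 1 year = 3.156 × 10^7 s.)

Convert to SI: rₚ = 2 Gm = 2e+09 m; rₐ = 12 Gm = 1.2e+10 m.
(a) a = (rₚ + rₐ)/2 = (2e+09 + 1.2e+10)/2 ≈ 7e+09 m
(b) With a = (rₚ + rₐ)/2 = 7e+09 m, vₚ = √(GM (2/rₚ − 1/a)) = √(6.774e+15 · (2/2e+09 − 1/7e+09)) m/s ≈ 2410 m/s
(c) With a = (rₚ + rₐ)/2 = 7e+09 m, T = 2π √(a³/GM) = 2π √((7e+09)³/6.774e+15) s ≈ 4.471e+07 s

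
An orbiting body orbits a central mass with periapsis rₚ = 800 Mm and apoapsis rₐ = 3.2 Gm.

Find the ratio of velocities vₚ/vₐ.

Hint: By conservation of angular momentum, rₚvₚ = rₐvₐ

Convert to SI: rₚ = 800 Mm = 8e+08 m; rₐ = 3.2 Gm = 3.2e+09 m.
Conservation of angular momentum gives rₚvₚ = rₐvₐ, so vₚ/vₐ = rₐ/rₚ.
vₚ/vₐ = 3.2e+09 / 8e+08 ≈ 4.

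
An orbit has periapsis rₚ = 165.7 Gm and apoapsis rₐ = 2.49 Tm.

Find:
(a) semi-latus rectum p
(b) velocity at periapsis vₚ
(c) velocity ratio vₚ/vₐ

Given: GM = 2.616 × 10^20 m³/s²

Convert to SI: rₚ = 165.7 Gm = 1.657e+11 m; rₐ = 2.49 Tm = 2.49e+12 m.
(a) From a = (rₚ + rₐ)/2 = 1.32785e+12 m and e = (rₐ − rₚ)/(rₐ + rₚ) = 0.875212, p = a(1 − e²) = 1.32785e+12 · (1 − (0.875212)²) ≈ 3.107e+11 m
(b) With a = (rₚ + rₐ)/2 = 1.32785e+12 m, vₚ = √(GM (2/rₚ − 1/a)) = √(2.616e+20 · (2/1.657e+11 − 1/1.32785e+12)) m/s ≈ 5.441e+04 m/s
(c) Conservation of angular momentum (rₚvₚ = rₐvₐ) gives vₚ/vₐ = rₐ/rₚ = 2.49e+12/1.657e+11 ≈ 15.03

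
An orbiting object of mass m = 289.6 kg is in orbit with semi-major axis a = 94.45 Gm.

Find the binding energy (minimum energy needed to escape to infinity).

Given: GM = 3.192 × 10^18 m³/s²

Convert to SI: a = 94.45 Gm = 9.445e+10 m.
Total orbital energy is E = −GMm/(2a); binding energy is E_bind = −E = GMm/(2a).
E_bind = 3.192e+18 · 289.6 / (2 · 9.445e+10) J ≈ 4.894e+09 J = 4.894 GJ.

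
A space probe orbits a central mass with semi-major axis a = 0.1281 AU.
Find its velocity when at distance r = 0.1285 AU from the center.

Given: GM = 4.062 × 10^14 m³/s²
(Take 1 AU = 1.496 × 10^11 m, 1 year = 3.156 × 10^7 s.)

Convert to SI: a = 0.1281 AU = 1.91638e+10 m; r = 0.1285 AU = 1.92236e+10 m.
Vis-viva: v = √(GM · (2/r − 1/a)).
2/r − 1/a = 2/1.92236e+10 − 1/1.91638e+10 = 5.1857e-11 m⁻¹.
v = √(4.062e+14 · 5.1857e-11) m/s ≈ 145.1 m/s = 0.03062 AU/year.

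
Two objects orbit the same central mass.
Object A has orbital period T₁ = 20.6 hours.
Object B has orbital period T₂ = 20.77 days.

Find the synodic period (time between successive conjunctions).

Convert to SI: T₁ = 20.6 hours = 74160 s; T₂ = 20.77 days = 1.79453e+06 s.
T_syn = |T₁ · T₂ / (T₁ − T₂)|.
T_syn = |74160 · 1.79453e+06 / (74160 − 1.79453e+06)| s ≈ 7.736e+04 s = 21.49 hours.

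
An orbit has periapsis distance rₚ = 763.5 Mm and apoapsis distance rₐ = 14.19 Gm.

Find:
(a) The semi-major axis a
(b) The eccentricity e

Convert to SI: rₚ = 763.5 Mm = 7.635e+08 m; rₐ = 14.19 Gm = 1.419e+10 m.
(a) a = (rₚ + rₐ) / 2 = (7.635e+08 + 1.419e+10) / 2 ≈ 7.477e+09 m = 7.477 Gm.
(b) e = (rₐ − rₚ) / (rₐ + rₚ) = (1.419e+10 − 7.635e+08) / (1.419e+10 + 7.635e+08) ≈ 0.8979.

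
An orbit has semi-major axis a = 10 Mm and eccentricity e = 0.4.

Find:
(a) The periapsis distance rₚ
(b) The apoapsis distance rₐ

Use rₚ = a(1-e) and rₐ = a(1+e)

Convert to SI: a = 10 Mm = 1e+07 m.
(a) rₚ = a(1 − e) = 1e+07 · (1 − 0.4) = 1e+07 · 0.6 ≈ 6e+06 m = 6 Mm.
(b) rₐ = a(1 + e) = 1e+07 · (1 + 0.4) = 1e+07 · 1.4 ≈ 1.4e+07 m = 14 Mm.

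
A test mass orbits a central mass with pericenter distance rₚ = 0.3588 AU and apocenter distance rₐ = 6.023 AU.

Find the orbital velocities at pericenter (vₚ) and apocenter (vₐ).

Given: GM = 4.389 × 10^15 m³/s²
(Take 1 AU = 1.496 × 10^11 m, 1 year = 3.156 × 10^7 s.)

Convert to SI: rₚ = 0.3588 AU = 5.36765e+10 m; rₐ = 6.023 AU = 9.01041e+11 m.
Use the vis-viva equation v² = GM(2/r − 1/a) with a = (rₚ + rₐ)/2 = (5.36765e+10 + 9.01041e+11)/2 = 4.77359e+11 m.
vₚ = √(GM · (2/rₚ − 1/a)) = √(4.389e+15 · (2/5.36765e+10 − 1/4.77359e+11)) m/s ≈ 392.9 m/s = 0.08288 AU/year.
vₐ = √(GM · (2/rₐ − 1/a)) = √(4.389e+15 · (2/9.01041e+11 − 1/4.77359e+11)) m/s ≈ 23.4 m/s = 0.004937 AU/year.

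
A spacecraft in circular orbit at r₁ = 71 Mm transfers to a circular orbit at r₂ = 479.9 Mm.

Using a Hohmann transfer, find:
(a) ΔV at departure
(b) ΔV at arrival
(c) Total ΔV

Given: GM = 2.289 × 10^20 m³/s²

Convert to SI: r₁ = 71 Mm = 7.1e+07 m; r₂ = 479.9 Mm = 4.799e+08 m.
Transfer semi-major axis: a_t = (r₁ + r₂)/2 = (7.1e+07 + 4.799e+08)/2 = 2.7545e+08 m.
Circular speeds: v₁ = √(GM/r₁) = 1.79553e+06 m/s, v₂ = √(GM/r₂) = 690633 m/s.
Transfer speeds (vis-viva v² = GM(2/r − 1/a_t)): v₁ᵗ = 2.37e+06 m/s, v₂ᵗ = 350635 m/s.
(a) ΔV₁ = |v₁ᵗ − v₁| ≈ 5.745e+05 m/s = 574.5 km/s.
(b) ΔV₂ = |v₂ − v₂ᵗ| ≈ 3.4e+05 m/s = 340 km/s.
(c) ΔV_total = ΔV₁ + ΔV₂ ≈ 9.145e+05 m/s = 914.5 km/s.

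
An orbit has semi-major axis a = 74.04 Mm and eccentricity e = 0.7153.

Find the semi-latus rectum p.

Convert to SI: a = 74.04 Mm = 7.404e+07 m.
p = a (1 − e²).
p = 7.404e+07 · (1 − (0.7153)²) = 7.404e+07 · 0.488346 ≈ 3.616e+07 m = 36.16 Mm.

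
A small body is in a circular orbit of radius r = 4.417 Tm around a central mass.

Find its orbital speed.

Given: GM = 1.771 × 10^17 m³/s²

Convert to SI: r = 4.417 Tm = 4.417e+12 m.
For a circular orbit, gravity supplies the centripetal force, so v = √(GM / r).
v = √(1.771e+17 / 4.417e+12) m/s ≈ 200.2 m/s = 200.2 m/s.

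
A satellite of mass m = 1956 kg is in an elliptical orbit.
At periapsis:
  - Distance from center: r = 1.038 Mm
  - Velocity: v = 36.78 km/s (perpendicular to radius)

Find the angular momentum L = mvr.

Convert to SI: r = 1.038 Mm = 1.038e+06 m; v = 36.78 km/s = 36780 m/s.
Since v is perpendicular to r, L = m · v · r.
L = 1956 · 36780 · 1.038e+06 kg·m²/s ≈ 7.468e+13 kg·m²/s.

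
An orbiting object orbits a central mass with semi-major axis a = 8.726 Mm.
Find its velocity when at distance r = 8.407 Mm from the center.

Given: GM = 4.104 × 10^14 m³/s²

Convert to SI: a = 8.726 Mm = 8.726e+06 m; r = 8.407 Mm = 8.407e+06 m.
Vis-viva: v = √(GM · (2/r − 1/a)).
2/r − 1/a = 2/8.407e+06 − 1/8.726e+06 = 1.23297e-07 m⁻¹.
v = √(4.104e+14 · 1.23297e-07) m/s ≈ 7113 m/s = 7.113 km/s.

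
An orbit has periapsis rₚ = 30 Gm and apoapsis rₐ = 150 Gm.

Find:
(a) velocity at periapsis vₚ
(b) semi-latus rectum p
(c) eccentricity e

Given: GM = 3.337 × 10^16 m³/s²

Convert to SI: rₚ = 30 Gm = 3e+10 m; rₐ = 150 Gm = 1.5e+11 m.
(a) With a = (rₚ + rₐ)/2 = 9e+10 m, vₚ = √(GM (2/rₚ − 1/a)) = √(3.337e+16 · (2/3e+10 − 1/9e+10)) m/s ≈ 1362 m/s
(b) From a = (rₚ + rₐ)/2 = 9e+10 m and e = (rₐ − rₚ)/(rₐ + rₚ) = 0.666667, p = a(1 − e²) = 9e+10 · (1 − (0.666667)²) ≈ 5e+10 m
(c) e = (rₐ − rₚ)/(rₐ + rₚ) = (1.5e+11 − 3e+10)/(1.5e+11 + 3e+10) ≈ 0.6667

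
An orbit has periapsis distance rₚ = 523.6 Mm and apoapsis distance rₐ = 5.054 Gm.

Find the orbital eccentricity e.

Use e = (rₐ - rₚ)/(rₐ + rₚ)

Convert to SI: rₚ = 523.6 Mm = 5.236e+08 m; rₐ = 5.054 Gm = 5.054e+09 m.
e = (rₐ − rₚ) / (rₐ + rₚ).
e = (5.054e+09 − 5.236e+08) / (5.054e+09 + 5.236e+08) = 4.5304e+09 / 5.5776e+09 ≈ 0.8122.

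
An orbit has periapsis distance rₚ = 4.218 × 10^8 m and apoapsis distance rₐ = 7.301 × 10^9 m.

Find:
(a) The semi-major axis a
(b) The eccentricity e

(a) a = (rₚ + rₐ) / 2 = (4.218e+08 + 7.301e+09) / 2 ≈ 3.861e+09 m = 3.861 × 10^9 m.
(b) e = (rₐ − rₚ) / (rₐ + rₚ) = (7.301e+09 − 4.218e+08) / (7.301e+09 + 4.218e+08) ≈ 0.8908.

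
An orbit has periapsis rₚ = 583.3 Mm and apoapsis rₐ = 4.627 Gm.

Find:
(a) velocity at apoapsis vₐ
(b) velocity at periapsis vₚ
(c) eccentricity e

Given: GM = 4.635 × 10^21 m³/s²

Convert to SI: rₚ = 583.3 Mm = 5.833e+08 m; rₐ = 4.627 Gm = 4.627e+09 m.
(a) With a = (rₚ + rₐ)/2 = 2.60515e+09 m, vₐ = √(GM (2/rₐ − 1/a)) = √(4.635e+21 · (2/4.627e+09 − 1/2.60515e+09)) m/s ≈ 4.736e+05 m/s
(b) With a = (rₚ + rₐ)/2 = 2.60515e+09 m, vₚ = √(GM (2/rₚ − 1/a)) = √(4.635e+21 · (2/5.833e+08 − 1/2.60515e+09)) m/s ≈ 3.757e+06 m/s
(c) e = (rₐ − rₚ)/(rₐ + rₚ) = (4.627e+09 − 5.833e+08)/(4.627e+09 + 5.833e+08) ≈ 0.7761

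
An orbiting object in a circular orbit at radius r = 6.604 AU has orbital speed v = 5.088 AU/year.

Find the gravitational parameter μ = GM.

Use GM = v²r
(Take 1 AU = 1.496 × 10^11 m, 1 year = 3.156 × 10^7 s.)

Convert to SI: r = 6.604 AU = 9.87958e+11 m; v = 5.088 AU/year = 24118 m/s.
For a circular orbit v² = GM/r, so GM = v² · r.
GM = (24118)² · 9.87958e+11 m³/s² ≈ 5.747e+20 m³/s² = 5.747 × 10^20 m³/s².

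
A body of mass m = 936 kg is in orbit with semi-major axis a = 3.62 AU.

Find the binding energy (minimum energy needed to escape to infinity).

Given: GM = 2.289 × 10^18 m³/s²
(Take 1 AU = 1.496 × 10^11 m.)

Convert to SI: a = 3.62 AU = 5.41552e+11 m.
Total orbital energy is E = −GMm/(2a); binding energy is E_bind = −E = GMm/(2a).
E_bind = 2.289e+18 · 936 / (2 · 5.41552e+11) J ≈ 1.978e+09 J = 1.978 GJ.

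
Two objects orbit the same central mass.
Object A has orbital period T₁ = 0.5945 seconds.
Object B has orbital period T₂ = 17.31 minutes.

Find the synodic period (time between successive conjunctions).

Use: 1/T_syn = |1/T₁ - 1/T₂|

Convert to SI: T₂ = 17.31 minutes = 1038.6 s.
T_syn = |T₁ · T₂ / (T₁ − T₂)|.
T_syn = |0.5945 · 1038.6 / (0.5945 − 1038.6)| s ≈ 0.5948 s = 0.5948 seconds.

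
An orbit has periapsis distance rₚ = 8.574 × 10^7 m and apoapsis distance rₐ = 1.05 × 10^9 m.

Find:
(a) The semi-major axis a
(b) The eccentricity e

(a) a = (rₚ + rₐ) / 2 = (8.574e+07 + 1.05e+09) / 2 ≈ 5.679e+08 m = 5.679 × 10^8 m.
(b) e = (rₐ − rₚ) / (rₐ + rₚ) = (1.05e+09 − 8.574e+07) / (1.05e+09 + 8.574e+07) ≈ 0.849.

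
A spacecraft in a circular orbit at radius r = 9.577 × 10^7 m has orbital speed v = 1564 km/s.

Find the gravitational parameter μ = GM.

Convert to SI: v = 1564 km/s = 1.564e+06 m/s.
For a circular orbit v² = GM/r, so GM = v² · r.
GM = (1.564e+06)² · 9.577e+07 m³/s² ≈ 2.343e+20 m³/s² = 2.343 × 10^20 m³/s².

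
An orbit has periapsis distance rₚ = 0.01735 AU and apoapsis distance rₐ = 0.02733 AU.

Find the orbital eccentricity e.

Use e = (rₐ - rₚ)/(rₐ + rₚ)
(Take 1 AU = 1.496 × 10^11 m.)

Convert to SI: rₚ = 0.01735 AU = 2.59556e+09 m; rₐ = 0.02733 AU = 4.08857e+09 m.
e = (rₐ − rₚ) / (rₐ + rₚ).
e = (4.08857e+09 − 2.59556e+09) / (4.08857e+09 + 2.59556e+09) = 1.49301e+09 / 6.68413e+09 ≈ 0.2234.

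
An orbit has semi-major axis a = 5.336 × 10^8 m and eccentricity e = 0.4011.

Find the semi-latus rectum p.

p = a (1 − e²).
p = 5.336e+08 · (1 − (0.4011)²) = 5.336e+08 · 0.839119 ≈ 4.478e+08 m = 4.478 × 10^8 m.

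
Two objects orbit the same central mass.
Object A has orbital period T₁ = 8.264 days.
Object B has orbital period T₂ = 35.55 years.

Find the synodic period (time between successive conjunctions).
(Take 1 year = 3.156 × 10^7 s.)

Convert to SI: T₁ = 8.264 days = 714010 s; T₂ = 35.55 years = 1.12196e+09 s.
T_syn = |T₁ · T₂ / (T₁ − T₂)|.
T_syn = |714010 · 1.12196e+09 / (714010 − 1.12196e+09)| s ≈ 7.145e+05 s = 8.269 days.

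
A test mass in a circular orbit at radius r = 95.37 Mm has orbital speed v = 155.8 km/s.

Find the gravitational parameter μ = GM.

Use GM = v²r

Convert to SI: r = 95.37 Mm = 9.537e+07 m; v = 155.8 km/s = 155800 m/s.
For a circular orbit v² = GM/r, so GM = v² · r.
GM = (155800)² · 9.537e+07 m³/s² ≈ 2.315e+18 m³/s² = 2.315 × 10^18 m³/s².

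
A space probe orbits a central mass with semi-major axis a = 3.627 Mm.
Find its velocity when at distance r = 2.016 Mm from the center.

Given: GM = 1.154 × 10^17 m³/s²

Convert to SI: a = 3.627 Mm = 3.627e+06 m; r = 2.016 Mm = 2.016e+06 m.
Vis-viva: v = √(GM · (2/r − 1/a)).
2/r − 1/a = 2/2.016e+06 − 1/3.627e+06 = 7.16354e-07 m⁻¹.
v = √(1.154e+17 · 7.16354e-07) m/s ≈ 2.875e+05 m/s = 287.5 km/s.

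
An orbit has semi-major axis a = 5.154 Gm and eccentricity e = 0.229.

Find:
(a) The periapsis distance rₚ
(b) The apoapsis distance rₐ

Convert to SI: a = 5.154 Gm = 5.154e+09 m.
(a) rₚ = a(1 − e) = 5.154e+09 · (1 − 0.229) = 5.154e+09 · 0.771 ≈ 3.974e+09 m = 3.974 Gm.
(b) rₐ = a(1 + e) = 5.154e+09 · (1 + 0.229) = 5.154e+09 · 1.229 ≈ 6.334e+09 m = 6.334 Gm.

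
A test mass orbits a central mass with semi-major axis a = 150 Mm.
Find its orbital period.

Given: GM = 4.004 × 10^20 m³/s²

Convert to SI: a = 150 Mm = 1.5e+08 m.
Kepler's third law: T = 2π √(a³ / GM).
Substituting a = 1.5e+08 m and GM = 4.004e+20 m³/s²:
T = 2π √((1.5e+08)³ / 4.004e+20) s
T ≈ 576.9 s = 9.614 minutes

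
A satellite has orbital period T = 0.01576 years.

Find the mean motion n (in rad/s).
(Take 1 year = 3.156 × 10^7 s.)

Convert to SI: T = 0.01576 years = 497386 s.
n = 2π / T.
n = 2π / 497386 s ≈ 1.263e-05 rad/s.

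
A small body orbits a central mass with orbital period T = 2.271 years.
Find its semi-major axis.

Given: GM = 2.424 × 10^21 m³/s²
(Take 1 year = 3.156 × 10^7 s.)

Convert to SI: T = 2.271 years = 7.16728e+07 s.
Invert Kepler's third law: a = (GM · T² / (4π²))^(1/3).
Substituting T = 7.16728e+07 s and GM = 2.424e+21 m³/s²:
a = (2.424e+21 · (7.16728e+07)² / (4π²))^(1/3) m
a ≈ 6.807e+11 m = 680.7 Gm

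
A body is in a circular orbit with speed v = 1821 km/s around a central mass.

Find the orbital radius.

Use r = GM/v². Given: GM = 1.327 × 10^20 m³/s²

Convert to SI: v = 1821 km/s = 1.821e+06 m/s.
For a circular orbit, v² = GM / r, so r = GM / v².
r = 1.327e+20 / (1.821e+06)² m ≈ 4.002e+07 m = 40.02 Mm.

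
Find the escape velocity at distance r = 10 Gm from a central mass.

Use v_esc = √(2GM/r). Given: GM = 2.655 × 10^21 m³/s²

Convert to SI: r = 10 Gm = 1e+10 m.
Escape velocity comes from setting total energy to zero: ½v² − GM/r = 0 ⇒ v_esc = √(2GM / r).
v_esc = √(2 · 2.655e+21 / 1e+10) m/s ≈ 7.287e+05 m/s = 728.7 km/s.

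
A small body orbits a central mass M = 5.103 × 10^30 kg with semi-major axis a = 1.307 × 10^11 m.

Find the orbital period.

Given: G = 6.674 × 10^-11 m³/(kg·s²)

GM = G · M = 6.674e-11 · 5.103e+30 = 3.40574e+20 m³/s².
Kepler's third law: T = 2π √(a³ / GM).
Substituting a = 1.307e+11 m and GM = 3.40574e+20 m³/s²:
T = 2π √((1.307e+11)³ / 3.40574e+20) s
T ≈ 1.609e+07 s = 186.2 days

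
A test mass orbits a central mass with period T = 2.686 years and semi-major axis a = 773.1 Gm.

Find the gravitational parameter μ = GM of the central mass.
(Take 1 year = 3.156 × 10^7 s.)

Convert to SI: T = 2.686 years = 8.47702e+07 s; a = 773.1 Gm = 7.731e+11 m.
GM = 4π² · a³ / T².
GM = 4π² · (7.731e+11)³ / (8.47702e+07)² m³/s² ≈ 2.539e+21 m³/s² = 2.539 × 10^21 m³/s².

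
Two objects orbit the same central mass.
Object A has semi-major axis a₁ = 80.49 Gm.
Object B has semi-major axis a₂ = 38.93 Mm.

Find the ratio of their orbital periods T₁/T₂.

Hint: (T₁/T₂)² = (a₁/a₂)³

Convert to SI: a₁ = 80.49 Gm = 8.049e+10 m; a₂ = 38.93 Mm = 3.893e+07 m.
From Kepler's third law, (T₁/T₂)² = (a₁/a₂)³, so T₁/T₂ = (a₁/a₂)^(3/2).
a₁/a₂ = 8.049e+10 / 3.893e+07 = 2067.56.
T₁/T₂ = (2067.56)^(3/2) ≈ 9.401e+04.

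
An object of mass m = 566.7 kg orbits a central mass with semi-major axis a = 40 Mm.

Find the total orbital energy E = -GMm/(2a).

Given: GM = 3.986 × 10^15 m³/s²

Convert to SI: a = 40 Mm = 4e+07 m.
E = −GMm / (2a).
E = −3.986e+15 · 566.7 / (2 · 4e+07) J ≈ -2.824e+10 J = -28.24 GJ.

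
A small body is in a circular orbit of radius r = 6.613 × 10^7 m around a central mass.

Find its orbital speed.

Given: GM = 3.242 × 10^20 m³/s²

For a circular orbit, gravity supplies the centripetal force, so v = √(GM / r).
v = √(3.242e+20 / 6.613e+07) m/s ≈ 2.214e+06 m/s = 2214 km/s.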